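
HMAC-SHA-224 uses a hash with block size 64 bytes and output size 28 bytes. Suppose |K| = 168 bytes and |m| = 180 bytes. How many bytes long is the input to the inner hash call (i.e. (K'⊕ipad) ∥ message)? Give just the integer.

Key is 168 > 64 bytes, so it is hashed to 28 bytes then zero-padded to 64: |K'| = 64.
Inner input = (K'⊕ipad) ∥ m → 64 + 180 = 244 bytes.

244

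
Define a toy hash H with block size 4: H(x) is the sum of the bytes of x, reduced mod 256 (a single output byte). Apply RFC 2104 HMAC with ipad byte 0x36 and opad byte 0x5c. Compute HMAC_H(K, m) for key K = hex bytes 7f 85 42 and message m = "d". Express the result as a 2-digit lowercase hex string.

Key hex bytes 7f 85 42 is 3 bytes ≤ B = 4; zero-pad to 4 bytes: K' = 7f 85 42 00.
K' ⊕ ipad = 49 b3 74 36.  K' ⊕ opad = 23 d9 1e 5c.
Inner input = (K'⊕ipad) ∥ m = 49 b3 74 36 ∥ 64.
Inner hash: sum = 73+179+116+54+100 = 522; mod 256 = 10 → 0a.
Outer input = (K'⊕opad) ∥ inner = 23 d9 1e 5c ∥ 0a.
Outer hash (tag): sum = 35+217+30+92+10 = 384; mod 256 = 128 → 80.

80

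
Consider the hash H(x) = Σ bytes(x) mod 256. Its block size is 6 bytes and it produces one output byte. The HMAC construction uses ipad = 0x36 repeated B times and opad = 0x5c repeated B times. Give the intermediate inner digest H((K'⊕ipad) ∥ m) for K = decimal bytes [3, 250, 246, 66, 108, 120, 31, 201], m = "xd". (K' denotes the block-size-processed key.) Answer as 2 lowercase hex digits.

21

Key decimal bytes [3, 250, 246, 66, 108, 120, 31, 201] = 03 fa f6 42 6c 78 1f c9 is 8 bytes > B = 6, so hash it first: H(key) = 01, then zero-pad to 6 bytes: K' = 01 00 00 00 00 00.
K' ⊕ ipad = 37 36 36 36 36 36.
Inner input = 37 36 36 36 36 36 ∥ 78 64.
Inner hash: sum = 55+54+54+54+54+54+120+100 = 545; mod 256 = 33 → 21.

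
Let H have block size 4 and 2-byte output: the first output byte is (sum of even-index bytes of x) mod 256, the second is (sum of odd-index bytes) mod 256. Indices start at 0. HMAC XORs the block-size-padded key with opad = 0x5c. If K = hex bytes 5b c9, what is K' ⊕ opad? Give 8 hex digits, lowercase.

Key hex bytes 5b c9 is 2 bytes ≤ B = 4; zero-pad to 4 bytes: K' = 5b c9 00 00.
XOR each byte with 0x5c: 5b⊕5c=07, c9⊕5c=95, 00⊕5c=5c, 00⊕5c=5c.

07955c5c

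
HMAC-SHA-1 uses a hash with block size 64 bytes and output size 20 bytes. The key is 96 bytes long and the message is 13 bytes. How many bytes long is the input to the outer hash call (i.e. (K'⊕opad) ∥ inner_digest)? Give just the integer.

84

Key is 96 > 64 bytes, so it is hashed to 20 bytes then zero-padded to 64: |K'| = 64.
Outer input = (K'⊕opad) ∥ H(inner) → 64 + 20 = 84 bytes.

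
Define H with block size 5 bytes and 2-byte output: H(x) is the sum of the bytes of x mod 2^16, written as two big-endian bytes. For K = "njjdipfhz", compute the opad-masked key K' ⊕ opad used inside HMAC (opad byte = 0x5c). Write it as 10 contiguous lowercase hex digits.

Key "njjdipfhz" = 6e 6a 6a 64 69 70 66 68 7a is 9 bytes > B = 5, so hash it first: H(key) = 03 c7, then zero-pad to 5 bytes: K' = 03 c7 00 00 00.
XOR each byte with 0x5c: 03⊕5c=5f, c7⊕5c=9b, 00⊕5c=5c, 00⊕5c=5c, 00⊕5c=5c.

5f9b5c5c5c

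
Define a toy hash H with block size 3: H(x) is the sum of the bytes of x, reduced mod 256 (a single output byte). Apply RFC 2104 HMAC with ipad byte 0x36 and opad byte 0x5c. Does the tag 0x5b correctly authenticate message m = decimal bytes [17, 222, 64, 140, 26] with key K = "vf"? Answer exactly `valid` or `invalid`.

valid

Key "vf" = 76 66 is 2 bytes ≤ B = 3; zero-pad to 3 bytes: K' = 76 66 00.
K' ⊕ ipad = 40 50 36; K' ⊕ opad = 2a 3a 5c.
Inner hash: sum = 64+80+54+17+222+64+140+26 = 667; mod 256 = 155 → 9b.
Outer hash (recomputed tag): sum = 42+58+92+155 = 347; mod 256 = 91 → 5b.
Recomputed tag = 5b; claimed = 5b → match.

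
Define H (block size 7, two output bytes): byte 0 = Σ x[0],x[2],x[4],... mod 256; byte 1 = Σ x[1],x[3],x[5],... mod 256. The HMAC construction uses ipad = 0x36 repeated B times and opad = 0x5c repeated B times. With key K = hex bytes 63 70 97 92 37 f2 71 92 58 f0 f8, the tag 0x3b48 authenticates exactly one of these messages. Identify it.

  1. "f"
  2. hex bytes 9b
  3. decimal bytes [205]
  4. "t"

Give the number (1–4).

Key hex bytes 63 70 97 92 37 f2 71 92 58 f0 f8 is 11 bytes > B = 7, so hash it first: H(key) = f2 76, then zero-pad to 7 bytes: K' = f2 76 00 00 00 00 00.
K' ⊕ ipad = c4 40 36 36 36 36 36; K' ⊕ opad = ae 2a 5c 5c 5c 5c 5c.
m1: inner = H(c4 40 36 36 36 36 36 66) = 66 12; tag = H(ae 2a 5c 5c 5c 5c 5c 66 12) = d448
m2: inner = H(c4 40 36 36 36 36 36 9b) = 66 47; tag = H(ae 2a 5c 5c 5c 5c 5c 66 47) = 0948
m3: inner = H(c4 40 36 36 36 36 36 cd) = 66 79; tag = H(ae 2a 5c 5c 5c 5c 5c 66 79) = 3b48 ← matches
m4: inner = H(c4 40 36 36 36 36 36 74) = 66 20; tag = H(ae 2a 5c 5c 5c 5c 5c 66 20) = e248

3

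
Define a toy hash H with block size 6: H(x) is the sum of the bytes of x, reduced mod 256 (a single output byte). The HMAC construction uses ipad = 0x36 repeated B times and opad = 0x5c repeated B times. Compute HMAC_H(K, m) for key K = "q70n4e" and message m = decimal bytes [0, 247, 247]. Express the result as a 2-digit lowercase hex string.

c0

Key "q70n4e" = 71 37 30 6e 34 65 is exactly B = 6 bytes: K' = 71 37 30 6e 34 65.
K' ⊕ ipad = 47 01 06 58 02 53.  K' ⊕ opad = 2d 6b 6c 32 68 39.
Inner input = (K'⊕ipad) ∥ m = 47 01 06 58 02 53 ∥ 00 f7 f7.
Inner hash: sum = 71+1+6+88+2+83+0+247+247 = 745; mod 256 = 233 → e9.
Outer input = (K'⊕opad) ∥ inner = 2d 6b 6c 32 68 39 ∥ e9.
Outer hash (tag): sum = 45+107+108+50+104+57+233 = 704; mod 256 = 192 → c0.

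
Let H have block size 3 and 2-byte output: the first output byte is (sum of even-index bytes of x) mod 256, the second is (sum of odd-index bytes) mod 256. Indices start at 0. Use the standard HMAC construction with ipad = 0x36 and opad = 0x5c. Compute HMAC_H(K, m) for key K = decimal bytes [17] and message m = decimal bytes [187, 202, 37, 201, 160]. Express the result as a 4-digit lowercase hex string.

Key decimal bytes [17] = 11 is 1 byte ≤ B = 3; zero-pad to 3 bytes: K' = 11 00 00.
K' ⊕ ipad = 27 36 36.  K' ⊕ opad = 4d 5c 5c.
Inner input = (K'⊕ipad) ∥ m = 27 36 36 ∥ bb ca 25 c9 a0.
Inner hash: even-index sum = 496 mod 256 = 240; odd-index sum = 438 mod 256 = 182 → f0 b6.
Outer input = (K'⊕opad) ∥ inner = 4d 5c 5c ∥ f0 b6.
Outer hash (tag): even-index sum = 351 mod 256 = 95; odd-index sum = 332 mod 256 = 76 → 5f 4c.

5f4c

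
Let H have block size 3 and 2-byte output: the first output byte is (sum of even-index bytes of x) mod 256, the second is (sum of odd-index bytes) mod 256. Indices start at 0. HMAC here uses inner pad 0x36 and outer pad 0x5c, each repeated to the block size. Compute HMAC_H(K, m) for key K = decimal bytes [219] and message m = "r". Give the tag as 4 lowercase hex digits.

Key decimal bytes [219] = db is 1 byte ≤ B = 3; zero-pad to 3 bytes: K' = db 00 00.
K' ⊕ ipad = ed 36 36.  K' ⊕ opad = 87 5c 5c.
Inner input = (K'⊕ipad) ∥ m = ed 36 36 ∥ 72.
Inner hash: even-index sum = 291 mod 256 = 35; odd-index sum = 168 mod 256 = 168 → 23 a8.
Outer input = (K'⊕opad) ∥ inner = 87 5c 5c ∥ 23 a8.
Outer hash (tag): even-index sum = 395 mod 256 = 139; odd-index sum = 127 mod 256 = 127 → 8b 7f.

8b7f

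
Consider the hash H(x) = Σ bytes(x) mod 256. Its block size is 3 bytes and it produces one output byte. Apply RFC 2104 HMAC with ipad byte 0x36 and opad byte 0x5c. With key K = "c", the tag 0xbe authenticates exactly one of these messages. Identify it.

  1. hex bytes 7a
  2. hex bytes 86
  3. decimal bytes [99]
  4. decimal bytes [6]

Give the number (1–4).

Key "c" = 63 is 1 byte ≤ B = 3; zero-pad to 3 bytes: K' = 63 00 00.
K' ⊕ ipad = 55 36 36; K' ⊕ opad = 3f 5c 5c.
m1: inner = H(55 36 36 7a) = 3b; tag = H(3f 5c 5c 3b) = 32
m2: inner = H(55 36 36 86) = 47; tag = H(3f 5c 5c 47) = 3e
m3: inner = H(55 36 36 63) = 24; tag = H(3f 5c 5c 24) = 1b
m4: inner = H(55 36 36 06) = c7; tag = H(3f 5c 5c c7) = be ← matches

4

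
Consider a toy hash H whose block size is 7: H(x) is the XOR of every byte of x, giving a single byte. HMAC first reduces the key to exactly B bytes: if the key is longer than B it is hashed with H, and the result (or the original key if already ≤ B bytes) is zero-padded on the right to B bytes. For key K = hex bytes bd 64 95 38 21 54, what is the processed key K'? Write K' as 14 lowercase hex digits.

Key hex bytes bd 64 95 38 21 54 is 6 bytes ≤ B = 7; zero-pad to 7 bytes: K' = bd 64 95 38 21 54 00.

bd649538215400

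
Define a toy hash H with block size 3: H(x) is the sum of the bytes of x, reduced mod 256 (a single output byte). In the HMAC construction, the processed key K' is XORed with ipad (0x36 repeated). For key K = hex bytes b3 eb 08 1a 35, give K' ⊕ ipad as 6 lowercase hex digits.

c33636

Key hex bytes b3 eb 08 1a 35 is 5 bytes > B = 3, so hash it first: H(key) = f5, then zero-pad to 3 bytes: K' = f5 00 00.
XOR each byte with 0x36: f5⊕36=c3, 00⊕36=36, 00⊕36=36.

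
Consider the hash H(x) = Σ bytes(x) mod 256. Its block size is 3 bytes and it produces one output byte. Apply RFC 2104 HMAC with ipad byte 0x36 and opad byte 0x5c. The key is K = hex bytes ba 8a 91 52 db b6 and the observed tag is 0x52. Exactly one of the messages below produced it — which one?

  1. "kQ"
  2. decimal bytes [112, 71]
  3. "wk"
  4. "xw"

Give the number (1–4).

Key hex bytes ba 8a 91 52 db b6 is 6 bytes > B = 3, so hash it first: H(key) = b8, then zero-pad to 3 bytes: K' = b8 00 00.
K' ⊕ ipad = 8e 36 36; K' ⊕ opad = e4 5c 5c.
m1: inner = H(8e 36 36 6b 51) = b6; tag = H(e4 5c 5c b6) = 52 ← matches
m2: inner = H(8e 36 36 70 47) = b1; tag = H(e4 5c 5c b1) = 4d
m3: inner = H(8e 36 36 77 6b) = dc; tag = H(e4 5c 5c dc) = 78
m4: inner = H(8e 36 36 78 77) = e9; tag = H(e4 5c 5c e9) = 85

1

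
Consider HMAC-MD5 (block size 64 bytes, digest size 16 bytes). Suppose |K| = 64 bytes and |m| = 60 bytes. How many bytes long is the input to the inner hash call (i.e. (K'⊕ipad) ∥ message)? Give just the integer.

Key is 64 ≤ 64 bytes, zero-padded: |K'| = 64.
Inner input = (K'⊕ipad) ∥ m → 64 + 60 = 124 bytes.

124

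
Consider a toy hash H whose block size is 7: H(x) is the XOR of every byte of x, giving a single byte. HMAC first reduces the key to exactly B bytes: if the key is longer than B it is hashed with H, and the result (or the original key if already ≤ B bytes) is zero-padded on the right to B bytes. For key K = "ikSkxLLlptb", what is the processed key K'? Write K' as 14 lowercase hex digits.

|K| = 11 > B = 7, so first hash the key.
H(K): XOR 69⊕6b⊕53⊕6b⊕78⊕4c⊕4c⊕6c⊕70⊕74⊕62 = 48.
Zero-pad H(K) = 48 to 7 bytes: K' = 48 00 00 00 00 00 00.

48000000000000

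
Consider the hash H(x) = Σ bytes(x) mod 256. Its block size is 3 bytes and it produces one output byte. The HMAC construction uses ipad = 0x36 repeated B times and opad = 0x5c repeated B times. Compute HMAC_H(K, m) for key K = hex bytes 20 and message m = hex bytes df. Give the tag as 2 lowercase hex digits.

Key hex bytes 20 is 1 byte ≤ B = 3; zero-pad to 3 bytes: K' = 20 00 00.
K' ⊕ ipad = 16 36 36.  K' ⊕ opad = 7c 5c 5c.
Inner input = (K'⊕ipad) ∥ m = 16 36 36 ∥ df.
Inner hash: sum = 22+54+54+223 = 353; mod 256 = 97 → 61.
Outer input = (K'⊕opad) ∥ inner = 7c 5c 5c ∥ 61.
Outer hash (tag): sum = 124+92+92+97 = 405; mod 256 = 149 → 95.

95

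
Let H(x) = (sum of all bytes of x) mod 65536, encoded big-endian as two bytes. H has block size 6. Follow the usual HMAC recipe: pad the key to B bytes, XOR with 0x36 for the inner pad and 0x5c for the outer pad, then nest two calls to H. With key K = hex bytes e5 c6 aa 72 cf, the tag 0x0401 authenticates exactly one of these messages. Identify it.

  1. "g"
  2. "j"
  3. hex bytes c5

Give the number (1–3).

Key hex bytes e5 c6 aa 72 cf is 5 bytes ≤ B = 6; zero-pad to 6 bytes: K' = e5 c6 aa 72 cf 00.
K' ⊕ ipad = d3 f0 9c 44 f9 36; K' ⊕ opad = b9 9a f6 2e 93 5c.
m1: inner = H(d3 f0 9c 44 f9 36 67) = 04 39; tag = H(b9 9a f6 2e 93 5c 04 39) = 03a3
m2: inner = H(d3 f0 9c 44 f9 36 6a) = 04 3c; tag = H(b9 9a f6 2e 93 5c 04 3c) = 03a6
m3: inner = H(d3 f0 9c 44 f9 36 c5) = 04 97; tag = H(b9 9a f6 2e 93 5c 04 97) = 0401 ← matches

3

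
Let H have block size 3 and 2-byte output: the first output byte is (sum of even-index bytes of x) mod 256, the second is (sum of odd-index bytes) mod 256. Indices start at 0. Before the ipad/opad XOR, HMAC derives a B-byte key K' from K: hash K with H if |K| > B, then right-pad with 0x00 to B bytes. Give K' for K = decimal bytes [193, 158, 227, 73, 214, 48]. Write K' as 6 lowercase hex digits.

7a1700

|K| = 6 > B = 3, so first hash the key.
H(K): even-index sum = 634 mod 256 = 122; odd-index sum = 279 mod 256 = 23 → 7a 17.
Zero-pad H(K) = 7a 17 to 3 bytes: K' = 7a 17 00.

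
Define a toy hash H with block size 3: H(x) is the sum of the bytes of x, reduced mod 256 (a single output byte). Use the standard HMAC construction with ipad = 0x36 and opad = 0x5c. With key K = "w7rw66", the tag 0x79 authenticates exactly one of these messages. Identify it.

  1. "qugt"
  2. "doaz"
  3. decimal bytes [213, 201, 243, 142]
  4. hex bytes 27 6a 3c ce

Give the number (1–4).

Key "w7rw66" = 77 37 72 77 36 36 is 6 bytes > B = 3, so hash it first: H(key) = 03, then zero-pad to 3 bytes: K' = 03 00 00.
K' ⊕ ipad = 35 36 36; K' ⊕ opad = 5f 5c 5c.
m1: inner = H(35 36 36 71 75 67 74) = 62; tag = H(5f 5c 5c 62) = 79 ← matches
m2: inner = H(35 36 36 64 6f 61 7a) = 4f; tag = H(5f 5c 5c 4f) = 66
m3: inner = H(35 36 36 d5 c9 f3 8e) = c0; tag = H(5f 5c 5c c0) = d7
m4: inner = H(35 36 36 27 6a 3c ce) = 3c; tag = H(5f 5c 5c 3c) = 53

1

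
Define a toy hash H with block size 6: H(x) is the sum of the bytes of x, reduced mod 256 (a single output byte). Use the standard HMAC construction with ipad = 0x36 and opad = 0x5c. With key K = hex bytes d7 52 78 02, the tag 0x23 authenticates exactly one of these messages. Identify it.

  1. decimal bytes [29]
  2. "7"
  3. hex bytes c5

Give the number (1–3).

Key hex bytes d7 52 78 02 is 4 bytes ≤ B = 6; zero-pad to 6 bytes: K' = d7 52 78 02 00 00.
K' ⊕ ipad = e1 64 4e 34 36 36; K' ⊕ opad = 8b 0e 24 5e 5c 5c.
m1: inner = H(e1 64 4e 34 36 36 1d) = 50; tag = H(8b 0e 24 5e 5c 5c 50) = 23 ← matches
m2: inner = H(e1 64 4e 34 36 36 37) = 6a; tag = H(8b 0e 24 5e 5c 5c 6a) = 3d
m3: inner = H(e1 64 4e 34 36 36 c5) = f8; tag = H(8b 0e 24 5e 5c 5c f8) = cb

1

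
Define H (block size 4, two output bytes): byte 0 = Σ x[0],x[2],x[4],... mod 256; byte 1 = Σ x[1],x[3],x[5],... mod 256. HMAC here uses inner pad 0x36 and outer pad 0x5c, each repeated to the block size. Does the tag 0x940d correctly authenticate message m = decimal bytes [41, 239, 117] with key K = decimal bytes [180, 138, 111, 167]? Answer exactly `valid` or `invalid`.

valid

Key decimal bytes [180, 138, 111, 167] = b4 8a 6f a7 is exactly B = 4 bytes: K' = b4 8a 6f a7.
K' ⊕ ipad = 82 bc 59 91; K' ⊕ opad = e8 d6 33 fb.
Inner hash: even-index sum = 377 mod 256 = 121; odd-index sum = 572 mod 256 = 60 → 79 3c.
Outer hash (recomputed tag): even-index sum = 404 mod 256 = 148; odd-index sum = 525 mod 256 = 13 → 94 0d.
Recomputed tag = 940d; claimed = 940d → match.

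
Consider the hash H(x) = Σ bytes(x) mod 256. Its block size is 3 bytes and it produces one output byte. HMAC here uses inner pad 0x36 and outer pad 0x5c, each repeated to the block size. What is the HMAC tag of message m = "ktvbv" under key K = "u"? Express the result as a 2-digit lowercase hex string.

bd

Key "u" = 75 is 1 byte ≤ B = 3; zero-pad to 3 bytes: K' = 75 00 00.
K' ⊕ ipad = 43 36 36.  K' ⊕ opad = 29 5c 5c.
Inner input = (K'⊕ipad) ∥ m = 43 36 36 ∥ 6b 74 76 62 76.
Inner hash: sum = 67+54+54+107+116+118+98+118 = 732; mod 256 = 220 → dc.
Outer input = (K'⊕opad) ∥ inner = 29 5c 5c ∥ dc.
Outer hash (tag): sum = 41+92+92+220 = 445; mod 256 = 189 → bd.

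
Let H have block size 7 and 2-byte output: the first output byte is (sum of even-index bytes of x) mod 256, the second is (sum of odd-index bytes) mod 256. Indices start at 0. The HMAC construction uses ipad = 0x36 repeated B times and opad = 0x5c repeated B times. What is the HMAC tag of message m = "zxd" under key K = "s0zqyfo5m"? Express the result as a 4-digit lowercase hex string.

86a6

Key "s0zqyfo5m" = 73 30 7a 71 79 66 6f 35 6d is 9 bytes > B = 7, so hash it first: H(key) = 42 3c, then zero-pad to 7 bytes: K' = 42 3c 00 00 00 00 00.
K' ⊕ ipad = 74 0a 36 36 36 36 36.  K' ⊕ opad = 1e 60 5c 5c 5c 5c 5c.
Inner input = (K'⊕ipad) ∥ m = 74 0a 36 36 36 36 36 ∥ 7a 78 64.
Inner hash: even-index sum = 398 mod 256 = 142; odd-index sum = 340 mod 256 = 84 → 8e 54.
Outer input = (K'⊕opad) ∥ inner = 1e 60 5c 5c 5c 5c 5c ∥ 8e 54.
Outer hash (tag): even-index sum = 390 mod 256 = 134; odd-index sum = 422 mod 256 = 166 → 86 a6.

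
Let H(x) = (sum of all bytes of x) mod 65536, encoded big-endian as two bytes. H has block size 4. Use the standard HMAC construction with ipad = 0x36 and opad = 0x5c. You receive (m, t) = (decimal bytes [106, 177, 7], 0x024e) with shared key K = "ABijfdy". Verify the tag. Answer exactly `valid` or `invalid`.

valid

Key "ABijfdy" = 41 42 69 6a 66 64 79 is 7 bytes > B = 4, so hash it first: H(key) = 02 99, then zero-pad to 4 bytes: K' = 02 99 00 00.
K' ⊕ ipad = 34 af 36 36; K' ⊕ opad = 5e c5 5c 5c.
Inner hash: sum = 52+175+54+54+106+177+7 = 625 → 02 71.
Outer hash (recomputed tag): sum = 94+197+92+92+2+113 = 590 → 02 4e.
Recomputed tag = 024e; claimed = 024e → match.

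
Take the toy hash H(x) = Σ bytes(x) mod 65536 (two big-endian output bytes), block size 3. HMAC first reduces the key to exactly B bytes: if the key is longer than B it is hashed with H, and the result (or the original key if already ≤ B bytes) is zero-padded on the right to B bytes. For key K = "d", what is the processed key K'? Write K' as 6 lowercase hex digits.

Key "d" = 64 is 1 byte ≤ B = 3; zero-pad to 3 bytes: K' = 64 00 00.

640000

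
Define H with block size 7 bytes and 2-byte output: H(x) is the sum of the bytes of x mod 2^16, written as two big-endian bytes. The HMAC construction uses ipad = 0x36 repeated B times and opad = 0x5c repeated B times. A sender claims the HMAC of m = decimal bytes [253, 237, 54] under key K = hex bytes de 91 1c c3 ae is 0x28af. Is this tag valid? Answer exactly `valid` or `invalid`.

invalid

Key hex bytes de 91 1c c3 ae is 5 bytes ≤ B = 7; zero-pad to 7 bytes: K' = de 91 1c c3 ae 00 00.
K' ⊕ ipad = e8 a7 2a f5 98 36 36; K' ⊕ opad = 82 cd 40 9f f2 5c 5c.
Inner hash: sum = 232+167+42+245+152+54+54+253+237+54 = 1490 → 05 d2.
Outer hash (recomputed tag): sum = 130+205+64+159+242+92+92+5+210 = 1199 → 04 af.
Recomputed tag = 04af; claimed = 28af → mismatch.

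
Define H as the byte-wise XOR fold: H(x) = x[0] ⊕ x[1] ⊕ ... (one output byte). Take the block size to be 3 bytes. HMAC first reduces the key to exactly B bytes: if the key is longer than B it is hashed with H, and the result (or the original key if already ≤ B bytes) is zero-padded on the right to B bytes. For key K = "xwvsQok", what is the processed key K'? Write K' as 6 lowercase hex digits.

|K| = 7 > B = 3, so first hash the key.
H(K): XOR 78⊕77⊕76⊕73⊕51⊕6f⊕6b = 5f.
Zero-pad H(K) = 5f to 3 bytes: K' = 5f 00 00.

5f0000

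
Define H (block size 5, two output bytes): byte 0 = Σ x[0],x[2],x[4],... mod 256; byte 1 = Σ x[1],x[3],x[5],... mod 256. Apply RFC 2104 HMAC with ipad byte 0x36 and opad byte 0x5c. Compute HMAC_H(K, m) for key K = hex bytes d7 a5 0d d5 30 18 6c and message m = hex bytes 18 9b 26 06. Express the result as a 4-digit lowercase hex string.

aced

Key hex bytes d7 a5 0d d5 30 18 6c is 7 bytes > B = 5, so hash it first: H(key) = 80 92, then zero-pad to 5 bytes: K' = 80 92 00 00 00.
K' ⊕ ipad = b6 a4 36 36 36.  K' ⊕ opad = dc ce 5c 5c 5c.
Inner input = (K'⊕ipad) ∥ m = b6 a4 36 36 36 ∥ 18 9b 26 06.
Inner hash: even-index sum = 451 mod 256 = 195; odd-index sum = 280 mod 256 = 24 → c3 18.
Outer input = (K'⊕opad) ∥ inner = dc ce 5c 5c 5c ∥ c3 18.
Outer hash (tag): even-index sum = 428 mod 256 = 172; odd-index sum = 493 mod 256 = 237 → ac ed.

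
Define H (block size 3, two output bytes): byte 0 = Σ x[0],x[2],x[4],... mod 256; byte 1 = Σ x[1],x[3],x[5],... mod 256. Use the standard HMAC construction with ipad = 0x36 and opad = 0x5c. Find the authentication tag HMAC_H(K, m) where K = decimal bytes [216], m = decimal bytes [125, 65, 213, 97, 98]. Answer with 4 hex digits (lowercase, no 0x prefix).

ca22

Key decimal bytes [216] = d8 is 1 byte ≤ B = 3; zero-pad to 3 bytes: K' = d8 00 00.
K' ⊕ ipad = ee 36 36.  K' ⊕ opad = 84 5c 5c.
Inner input = (K'⊕ipad) ∥ m = ee 36 36 ∥ 7d 41 d5 61 62.
Inner hash: even-index sum = 454 mod 256 = 198; odd-index sum = 490 mod 256 = 234 → c6 ea.
Outer input = (K'⊕opad) ∥ inner = 84 5c 5c ∥ c6 ea.
Outer hash (tag): even-index sum = 458 mod 256 = 202; odd-index sum = 290 mod 256 = 34 → ca 22.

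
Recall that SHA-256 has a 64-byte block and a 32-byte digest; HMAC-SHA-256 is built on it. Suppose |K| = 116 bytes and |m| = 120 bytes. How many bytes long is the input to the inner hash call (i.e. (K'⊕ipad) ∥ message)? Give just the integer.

184

Key is 116 > 64 bytes, so it is hashed to 32 bytes then zero-padded to 64: |K'| = 64.
Inner input = (K'⊕ipad) ∥ m → 64 + 120 = 184 bytes.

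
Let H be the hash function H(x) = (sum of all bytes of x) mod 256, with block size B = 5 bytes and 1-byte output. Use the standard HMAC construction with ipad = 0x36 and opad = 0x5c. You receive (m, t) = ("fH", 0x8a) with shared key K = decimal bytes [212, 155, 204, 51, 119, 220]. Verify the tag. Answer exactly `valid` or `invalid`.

valid

Key decimal bytes [212, 155, 204, 51, 119, 220] = d4 9b cc 33 77 dc is 6 bytes > B = 5, so hash it first: H(key) = c1, then zero-pad to 5 bytes: K' = c1 00 00 00 00.
K' ⊕ ipad = f7 36 36 36 36; K' ⊕ opad = 9d 5c 5c 5c 5c.
Inner hash: sum = 247+54+54+54+54+102+72 = 637; mod 256 = 125 → 7d.
Outer hash (recomputed tag): sum = 157+92+92+92+92+125 = 650; mod 256 = 138 → 8a.
Recomputed tag = 8a; claimed = 8a → match.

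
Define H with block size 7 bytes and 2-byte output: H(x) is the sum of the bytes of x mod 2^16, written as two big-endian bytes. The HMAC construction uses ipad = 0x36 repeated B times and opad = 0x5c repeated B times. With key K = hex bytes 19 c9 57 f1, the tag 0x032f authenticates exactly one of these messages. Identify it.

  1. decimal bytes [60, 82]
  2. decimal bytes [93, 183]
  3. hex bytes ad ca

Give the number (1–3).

1

Key hex bytes 19 c9 57 f1 is 4 bytes ≤ B = 7; zero-pad to 7 bytes: K' = 19 c9 57 f1 00 00 00.
K' ⊕ ipad = 2f ff 61 c7 36 36 36; K' ⊕ opad = 45 95 0b ad 5c 5c 5c.
m1: inner = H(2f ff 61 c7 36 36 36 3c 52) = 03 86; tag = H(45 95 0b ad 5c 5c 5c 03 86) = 032f ← matches
m2: inner = H(2f ff 61 c7 36 36 36 5d b7) = 04 0c; tag = H(45 95 0b ad 5c 5c 5c 04 0c) = 02b6
m3: inner = H(2f ff 61 c7 36 36 36 ad ca) = 04 6f; tag = H(45 95 0b ad 5c 5c 5c 04 6f) = 0319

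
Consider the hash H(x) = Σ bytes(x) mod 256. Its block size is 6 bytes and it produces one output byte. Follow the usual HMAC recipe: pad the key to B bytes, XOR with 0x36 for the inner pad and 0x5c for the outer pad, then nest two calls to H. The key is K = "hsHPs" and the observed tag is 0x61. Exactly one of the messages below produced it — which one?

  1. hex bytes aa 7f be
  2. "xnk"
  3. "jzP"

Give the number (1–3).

Key "hsHPs" = 68 73 48 50 73 is 5 bytes ≤ B = 6; zero-pad to 6 bytes: K' = 68 73 48 50 73 00.
K' ⊕ ipad = 5e 45 7e 66 45 36; K' ⊕ opad = 34 2f 14 0c 2f 5c.
m1: inner = H(5e 45 7e 66 45 36 aa 7f be) = e9; tag = H(34 2f 14 0c 2f 5c e9) = f7
m2: inner = H(5e 45 7e 66 45 36 78 6e 6b) = 53; tag = H(34 2f 14 0c 2f 5c 53) = 61 ← matches
m3: inner = H(5e 45 7e 66 45 36 6a 7a 50) = 36; tag = H(34 2f 14 0c 2f 5c 36) = 44

2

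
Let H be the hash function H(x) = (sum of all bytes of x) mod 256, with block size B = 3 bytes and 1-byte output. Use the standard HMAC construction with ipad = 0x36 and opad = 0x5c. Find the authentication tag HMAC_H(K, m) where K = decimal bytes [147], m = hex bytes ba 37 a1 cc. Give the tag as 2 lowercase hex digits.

Key decimal bytes [147] = 93 is 1 byte ≤ B = 3; zero-pad to 3 bytes: K' = 93 00 00.
K' ⊕ ipad = a5 36 36.  K' ⊕ opad = cf 5c 5c.
Inner input = (K'⊕ipad) ∥ m = a5 36 36 ∥ ba 37 a1 cc.
Inner hash: sum = 165+54+54+186+55+161+204 = 879; mod 256 = 111 → 6f.
Outer input = (K'⊕opad) ∥ inner = cf 5c 5c ∥ 6f.
Outer hash (tag): sum = 207+92+92+111 = 502; mod 256 = 246 → f6.

f6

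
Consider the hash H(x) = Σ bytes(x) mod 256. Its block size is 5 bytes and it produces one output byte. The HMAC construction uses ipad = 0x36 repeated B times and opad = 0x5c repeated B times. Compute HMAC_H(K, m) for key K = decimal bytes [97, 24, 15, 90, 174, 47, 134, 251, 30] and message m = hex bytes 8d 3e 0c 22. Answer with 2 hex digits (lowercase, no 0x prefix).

ab

Key decimal bytes [97, 24, 15, 90, 174, 47, 134, 251, 30] = 61 18 0f 5a ae 2f 86 fb 1e is 9 bytes > B = 5, so hash it first: H(key) = 5e, then zero-pad to 5 bytes: K' = 5e 00 00 00 00.
K' ⊕ ipad = 68 36 36 36 36.  K' ⊕ opad = 02 5c 5c 5c 5c.
Inner input = (K'⊕ipad) ∥ m = 68 36 36 36 36 ∥ 8d 3e 0c 22.
Inner hash: sum = 104+54+54+54+54+141+62+12+34 = 569; mod 256 = 57 → 39.
Outer input = (K'⊕opad) ∥ inner = 02 5c 5c 5c 5c ∥ 39.
Outer hash (tag): sum = 2+92+92+92+92+57 = 427; mod 256 = 171 → ab.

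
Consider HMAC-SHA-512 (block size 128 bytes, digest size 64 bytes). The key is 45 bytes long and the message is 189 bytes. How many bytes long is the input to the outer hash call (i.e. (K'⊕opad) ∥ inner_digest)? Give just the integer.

192

Key is 45 ≤ 128 bytes, zero-padded: |K'| = 128.
Outer input = (K'⊕opad) ∥ H(inner) → 128 + 64 = 192 bytes.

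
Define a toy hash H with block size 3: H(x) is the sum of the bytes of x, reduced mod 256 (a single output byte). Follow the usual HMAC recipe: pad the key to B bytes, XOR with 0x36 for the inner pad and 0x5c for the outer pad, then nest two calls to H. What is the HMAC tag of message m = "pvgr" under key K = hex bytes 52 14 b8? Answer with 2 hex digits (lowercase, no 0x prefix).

0d

Key hex bytes 52 14 b8 is exactly B = 3 bytes: K' = 52 14 b8.
K' ⊕ ipad = 64 22 8e.  K' ⊕ opad = 0e 48 e4.
Inner input = (K'⊕ipad) ∥ m = 64 22 8e ∥ 70 76 67 72.
Inner hash: sum = 100+34+142+112+118+103+114 = 723; mod 256 = 211 → d3.
Outer input = (K'⊕opad) ∥ inner = 0e 48 e4 ∥ d3.
Outer hash (tag): sum = 14+72+228+211 = 525; mod 256 = 13 → 0d.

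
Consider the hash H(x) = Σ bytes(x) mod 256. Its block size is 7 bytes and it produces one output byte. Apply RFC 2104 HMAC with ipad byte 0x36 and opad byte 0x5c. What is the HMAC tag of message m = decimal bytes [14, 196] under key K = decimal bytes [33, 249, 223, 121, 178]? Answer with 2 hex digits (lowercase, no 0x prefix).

Key decimal bytes [33, 249, 223, 121, 178] = 21 f9 df 79 b2 is 5 bytes ≤ B = 7; zero-pad to 7 bytes: K' = 21 f9 df 79 b2 00 00.
K' ⊕ ipad = 17 cf e9 4f 84 36 36.  K' ⊕ opad = 7d a5 83 25 ee 5c 5c.
Inner input = (K'⊕ipad) ∥ m = 17 cf e9 4f 84 36 36 ∥ 0e c4.
Inner hash: sum = 23+207+233+79+132+54+54+14+196 = 992; mod 256 = 224 → e0.
Outer input = (K'⊕opad) ∥ inner = 7d a5 83 25 ee 5c 5c ∥ e0.
Outer hash (tag): sum = 125+165+131+37+238+92+92+224 = 1104; mod 256 = 80 → 50.

50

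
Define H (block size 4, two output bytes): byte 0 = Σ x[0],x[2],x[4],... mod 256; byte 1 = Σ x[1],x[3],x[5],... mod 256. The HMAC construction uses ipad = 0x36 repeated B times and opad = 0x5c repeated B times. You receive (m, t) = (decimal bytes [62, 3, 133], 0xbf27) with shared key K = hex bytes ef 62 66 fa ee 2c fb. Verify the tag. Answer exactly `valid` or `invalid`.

valid

Key hex bytes ef 62 66 fa ee 2c fb is 7 bytes > B = 4, so hash it first: H(key) = 3e 88, then zero-pad to 4 bytes: K' = 3e 88 00 00.
K' ⊕ ipad = 08 be 36 36; K' ⊕ opad = 62 d4 5c 5c.
Inner hash: even-index sum = 257 mod 256 = 1; odd-index sum = 247 mod 256 = 247 → 01 f7.
Outer hash (recomputed tag): even-index sum = 191 mod 256 = 191; odd-index sum = 551 mod 256 = 39 → bf 27.
Recomputed tag = bf27; claimed = bf27 → match.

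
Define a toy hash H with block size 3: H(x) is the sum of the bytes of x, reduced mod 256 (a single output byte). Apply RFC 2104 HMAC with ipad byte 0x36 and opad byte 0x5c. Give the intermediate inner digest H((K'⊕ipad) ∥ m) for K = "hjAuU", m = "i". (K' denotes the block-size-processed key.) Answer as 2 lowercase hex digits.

c0

Key "hjAuU" = 68 6a 41 75 55 is 5 bytes > B = 3, so hash it first: H(key) = dd, then zero-pad to 3 bytes: K' = dd 00 00.
K' ⊕ ipad = eb 36 36.
Inner input = eb 36 36 ∥ 69.
Inner hash: sum = 235+54+54+105 = 448; mod 256 = 192 → c0.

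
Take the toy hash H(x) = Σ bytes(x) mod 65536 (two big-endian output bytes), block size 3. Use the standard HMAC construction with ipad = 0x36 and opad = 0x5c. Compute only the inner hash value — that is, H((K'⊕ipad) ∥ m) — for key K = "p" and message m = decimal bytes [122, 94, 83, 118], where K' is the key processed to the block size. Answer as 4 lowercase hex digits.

Key "p" = 70 is 1 byte ≤ B = 3; zero-pad to 3 bytes: K' = 70 00 00.
K' ⊕ ipad = 46 36 36.
Inner input = 46 36 36 ∥ 7a 5e 53 76.
Inner hash: sum = 70+54+54+122+94+83+118 = 595 → 02 53.

0253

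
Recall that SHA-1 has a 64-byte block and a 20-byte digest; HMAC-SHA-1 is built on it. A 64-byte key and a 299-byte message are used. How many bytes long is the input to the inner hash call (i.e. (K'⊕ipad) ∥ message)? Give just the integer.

Key is 64 ≤ 64 bytes, zero-padded: |K'| = 64.
Inner input = (K'⊕ipad) ∥ m → 64 + 299 = 363 bytes.

363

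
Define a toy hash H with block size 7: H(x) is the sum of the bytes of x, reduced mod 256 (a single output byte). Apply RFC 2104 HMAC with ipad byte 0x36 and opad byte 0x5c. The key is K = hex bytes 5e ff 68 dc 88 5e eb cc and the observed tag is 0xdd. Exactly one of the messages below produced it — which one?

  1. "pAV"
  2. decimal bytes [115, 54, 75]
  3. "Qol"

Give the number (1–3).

1

Key hex bytes 5e ff 68 dc 88 5e eb cc is 8 bytes > B = 7, so hash it first: H(key) = 3e, then zero-pad to 7 bytes: K' = 3e 00 00 00 00 00 00.
K' ⊕ ipad = 08 36 36 36 36 36 36; K' ⊕ opad = 62 5c 5c 5c 5c 5c 5c.
m1: inner = H(08 36 36 36 36 36 36 70 41 56) = 53; tag = H(62 5c 5c 5c 5c 5c 5c 53) = dd ← matches
m2: inner = H(08 36 36 36 36 36 36 73 36 4b) = 40; tag = H(62 5c 5c 5c 5c 5c 5c 40) = ca
m3: inner = H(08 36 36 36 36 36 36 51 6f 6c) = 78; tag = H(62 5c 5c 5c 5c 5c 5c 78) = 02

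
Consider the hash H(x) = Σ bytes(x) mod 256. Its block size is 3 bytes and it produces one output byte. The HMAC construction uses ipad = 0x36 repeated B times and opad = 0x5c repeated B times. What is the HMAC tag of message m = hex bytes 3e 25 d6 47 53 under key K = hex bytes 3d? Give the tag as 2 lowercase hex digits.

Key hex bytes 3d is 1 byte ≤ B = 3; zero-pad to 3 bytes: K' = 3d 00 00.
K' ⊕ ipad = 0b 36 36.  K' ⊕ opad = 61 5c 5c.
Inner input = (K'⊕ipad) ∥ m = 0b 36 36 ∥ 3e 25 d6 47 53.
Inner hash: sum = 11+54+54+62+37+214+71+83 = 586; mod 256 = 74 → 4a.
Outer input = (K'⊕opad) ∥ inner = 61 5c 5c ∥ 4a.
Outer hash (tag): sum = 97+92+92+74 = 355; mod 256 = 99 → 63.

63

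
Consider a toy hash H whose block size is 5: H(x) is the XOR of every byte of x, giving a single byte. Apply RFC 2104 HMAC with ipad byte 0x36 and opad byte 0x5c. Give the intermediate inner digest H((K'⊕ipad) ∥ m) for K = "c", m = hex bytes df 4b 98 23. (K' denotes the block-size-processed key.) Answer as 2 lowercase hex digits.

7a

Key "c" = 63 is 1 byte ≤ B = 5; zero-pad to 5 bytes: K' = 63 00 00 00 00.
K' ⊕ ipad = 55 36 36 36 36.
Inner input = 55 36 36 36 36 ∥ df 4b 98 23.
Inner hash: XOR 55⊕36⊕36⊕36⊕36⊕df⊕4b⊕98⊕23 = 7a.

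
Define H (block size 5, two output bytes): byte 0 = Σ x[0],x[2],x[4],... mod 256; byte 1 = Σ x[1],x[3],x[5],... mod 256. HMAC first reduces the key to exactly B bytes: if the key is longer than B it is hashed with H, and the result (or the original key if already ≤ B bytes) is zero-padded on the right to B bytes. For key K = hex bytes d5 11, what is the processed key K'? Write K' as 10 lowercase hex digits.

d511000000

Key hex bytes d5 11 is 2 bytes ≤ B = 5; zero-pad to 5 bytes: K' = d5 11 00 00 00.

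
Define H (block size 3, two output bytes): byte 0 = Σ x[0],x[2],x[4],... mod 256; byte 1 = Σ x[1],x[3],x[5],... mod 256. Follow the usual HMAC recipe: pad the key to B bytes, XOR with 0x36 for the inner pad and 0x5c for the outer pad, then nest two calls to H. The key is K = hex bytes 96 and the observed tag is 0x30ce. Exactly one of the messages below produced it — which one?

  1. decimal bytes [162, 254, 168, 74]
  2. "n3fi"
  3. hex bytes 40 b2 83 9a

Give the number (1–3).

Key hex bytes 96 is 1 byte ≤ B = 3; zero-pad to 3 bytes: K' = 96 00 00.
K' ⊕ ipad = a0 36 36; K' ⊕ opad = ca 5c 5c.
m1: inner = H(a0 36 36 a2 fe a8 4a) = 1e 80; tag = H(ca 5c 5c 1e 80) = a67a
m2: inner = H(a0 36 36 6e 33 66 69) = 72 0a; tag = H(ca 5c 5c 72 0a) = 30ce ← matches
m3: inner = H(a0 36 36 40 b2 83 9a) = 22 f9; tag = H(ca 5c 5c 22 f9) = 1f7e

2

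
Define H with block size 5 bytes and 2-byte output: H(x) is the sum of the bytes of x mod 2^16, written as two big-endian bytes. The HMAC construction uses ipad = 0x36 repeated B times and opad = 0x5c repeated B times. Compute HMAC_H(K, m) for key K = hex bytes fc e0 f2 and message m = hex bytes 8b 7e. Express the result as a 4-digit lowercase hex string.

Key hex bytes fc e0 f2 is 3 bytes ≤ B = 5; zero-pad to 5 bytes: K' = fc e0 f2 00 00.
K' ⊕ ipad = ca d6 c4 36 36.  K' ⊕ opad = a0 bc ae 5c 5c.
Inner input = (K'⊕ipad) ∥ m = ca d6 c4 36 36 ∥ 8b 7e.
Inner hash: sum = 202+214+196+54+54+139+126 = 985 → 03 d9.
Outer input = (K'⊕opad) ∥ inner = a0 bc ae 5c 5c ∥ 03 d9.
Outer hash (tag): sum = 160+188+174+92+92+3+217 = 926 → 03 9e.

039e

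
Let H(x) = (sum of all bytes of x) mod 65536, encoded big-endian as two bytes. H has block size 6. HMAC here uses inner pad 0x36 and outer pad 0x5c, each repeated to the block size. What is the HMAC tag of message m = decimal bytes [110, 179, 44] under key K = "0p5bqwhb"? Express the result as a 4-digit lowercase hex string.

02be

Key "0p5bqwhb" = 30 70 35 62 71 77 68 62 is 8 bytes > B = 6, so hash it first: H(key) = 02 e9, then zero-pad to 6 bytes: K' = 02 e9 00 00 00 00.
K' ⊕ ipad = 34 df 36 36 36 36.  K' ⊕ opad = 5e b5 5c 5c 5c 5c.
Inner input = (K'⊕ipad) ∥ m = 34 df 36 36 36 36 ∥ 6e b3 2c.
Inner hash: sum = 52+223+54+54+54+54+110+179+44 = 824 → 03 38.
Outer input = (K'⊕opad) ∥ inner = 5e b5 5c 5c 5c 5c ∥ 03 38.
Outer hash (tag): sum = 94+181+92+92+92+92+3+56 = 702 → 02 be.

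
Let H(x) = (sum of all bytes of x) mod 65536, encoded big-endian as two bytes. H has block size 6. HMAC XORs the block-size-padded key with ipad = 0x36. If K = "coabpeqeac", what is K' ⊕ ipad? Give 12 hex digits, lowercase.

Key "coabpeqeac" = 63 6f 61 62 70 65 71 65 61 63 is 10 bytes > B = 6, so hash it first: H(key) = 04 04, then zero-pad to 6 bytes: K' = 04 04 00 00 00 00.
XOR each byte with 0x36: 04⊕36=32, 04⊕36=32, 00⊕36=36, 00⊕36=36, 00⊕36=36, 00⊕36=36.

323236363636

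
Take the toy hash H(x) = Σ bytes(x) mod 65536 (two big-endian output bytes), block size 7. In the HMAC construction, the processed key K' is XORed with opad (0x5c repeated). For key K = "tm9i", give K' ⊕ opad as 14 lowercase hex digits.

283165355c5c5c

Key "tm9i" = 74 6d 39 69 is 4 bytes ≤ B = 7; zero-pad to 7 bytes: K' = 74 6d 39 69 00 00 00.
XOR each byte with 0x5c: 74⊕5c=28, 6d⊕5c=31, 39⊕5c=65, 69⊕5c=35, 00⊕5c=5c, 00⊕5c=5c, 00⊕5c=5c.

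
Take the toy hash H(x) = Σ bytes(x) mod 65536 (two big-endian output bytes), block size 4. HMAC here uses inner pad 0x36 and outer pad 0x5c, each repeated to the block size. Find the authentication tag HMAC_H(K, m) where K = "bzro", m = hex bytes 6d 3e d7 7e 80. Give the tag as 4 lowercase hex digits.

0185

Key "bzro" = 62 7a 72 6f is exactly B = 4 bytes: K' = 62 7a 72 6f.
K' ⊕ ipad = 54 4c 44 59.  K' ⊕ opad = 3e 26 2e 33.
Inner input = (K'⊕ipad) ∥ m = 54 4c 44 59 ∥ 6d 3e d7 7e 80.
Inner hash: sum = 84+76+68+89+109+62+215+126+128 = 957 → 03 bd.
Outer input = (K'⊕opad) ∥ inner = 3e 26 2e 33 ∥ 03 bd.
Outer hash (tag): sum = 62+38+46+51+3+189 = 389 → 01 85.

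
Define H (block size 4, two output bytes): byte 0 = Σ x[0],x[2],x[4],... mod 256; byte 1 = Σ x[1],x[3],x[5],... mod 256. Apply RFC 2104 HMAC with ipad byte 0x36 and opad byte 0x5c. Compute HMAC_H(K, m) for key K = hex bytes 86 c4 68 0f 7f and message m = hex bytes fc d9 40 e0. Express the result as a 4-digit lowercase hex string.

Key hex bytes 86 c4 68 0f 7f is 5 bytes > B = 4, so hash it first: H(key) = 6d d3, then zero-pad to 4 bytes: K' = 6d d3 00 00.
K' ⊕ ipad = 5b e5 36 36.  K' ⊕ opad = 31 8f 5c 5c.
Inner input = (K'⊕ipad) ∥ m = 5b e5 36 36 ∥ fc d9 40 e0.
Inner hash: even-index sum = 461 mod 256 = 205; odd-index sum = 724 mod 256 = 212 → cd d4.
Outer input = (K'⊕opad) ∥ inner = 31 8f 5c 5c ∥ cd d4.
Outer hash (tag): even-index sum = 346 mod 256 = 90; odd-index sum = 447 mod 256 = 191 → 5a bf.

5abf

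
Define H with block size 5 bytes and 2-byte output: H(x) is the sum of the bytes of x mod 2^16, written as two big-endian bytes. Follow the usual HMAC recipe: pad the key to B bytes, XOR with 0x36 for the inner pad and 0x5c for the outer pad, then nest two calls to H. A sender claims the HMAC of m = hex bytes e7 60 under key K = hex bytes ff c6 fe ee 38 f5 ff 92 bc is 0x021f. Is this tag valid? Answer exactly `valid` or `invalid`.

valid

Key hex bytes ff c6 fe ee 38 f5 ff 92 bc is 9 bytes > B = 5, so hash it first: H(key) = 07 2b, then zero-pad to 5 bytes: K' = 07 2b 00 00 00.
K' ⊕ ipad = 31 1d 36 36 36; K' ⊕ opad = 5b 77 5c 5c 5c.
Inner hash: sum = 49+29+54+54+54+231+96 = 567 → 02 37.
Outer hash (recomputed tag): sum = 91+119+92+92+92+2+55 = 543 → 02 1f.
Recomputed tag = 021f; claimed = 021f → match.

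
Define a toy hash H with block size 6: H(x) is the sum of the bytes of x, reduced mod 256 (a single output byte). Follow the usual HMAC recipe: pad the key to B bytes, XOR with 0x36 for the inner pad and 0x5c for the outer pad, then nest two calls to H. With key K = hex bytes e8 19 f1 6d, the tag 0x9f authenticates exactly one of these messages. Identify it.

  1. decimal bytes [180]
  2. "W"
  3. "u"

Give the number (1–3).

3

Key hex bytes e8 19 f1 6d is 4 bytes ≤ B = 6; zero-pad to 6 bytes: K' = e8 19 f1 6d 00 00.
K' ⊕ ipad = de 2f c7 5b 36 36; K' ⊕ opad = b4 45 ad 31 5c 5c.
m1: inner = H(de 2f c7 5b 36 36 b4) = 4f; tag = H(b4 45 ad 31 5c 5c 4f) = de
m2: inner = H(de 2f c7 5b 36 36 57) = f2; tag = H(b4 45 ad 31 5c 5c f2) = 81
m3: inner = H(de 2f c7 5b 36 36 75) = 10; tag = H(b4 45 ad 31 5c 5c 10) = 9f ← matches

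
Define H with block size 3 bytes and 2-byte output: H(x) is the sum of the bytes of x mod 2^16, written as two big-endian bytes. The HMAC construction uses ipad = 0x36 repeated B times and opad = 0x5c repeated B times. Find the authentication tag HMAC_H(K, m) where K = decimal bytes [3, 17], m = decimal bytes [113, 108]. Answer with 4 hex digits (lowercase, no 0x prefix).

Key decimal bytes [3, 17] = 03 11 is 2 bytes ≤ B = 3; zero-pad to 3 bytes: K' = 03 11 00.
K' ⊕ ipad = 35 27 36.  K' ⊕ opad = 5f 4d 5c.
Inner input = (K'⊕ipad) ∥ m = 35 27 36 ∥ 71 6c.
Inner hash: sum = 53+39+54+113+108 = 367 → 01 6f.
Outer input = (K'⊕opad) ∥ inner = 5f 4d 5c ∥ 01 6f.
Outer hash (tag): sum = 95+77+92+1+111 = 376 → 01 78.

0178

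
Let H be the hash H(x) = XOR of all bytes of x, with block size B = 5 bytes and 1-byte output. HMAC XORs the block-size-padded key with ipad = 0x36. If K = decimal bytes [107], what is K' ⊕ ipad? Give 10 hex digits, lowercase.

5d36363636

Key decimal bytes [107] = 6b is 1 byte ≤ B = 5; zero-pad to 5 bytes: K' = 6b 00 00 00 00.
XOR each byte with 0x36: 6b⊕36=5d, 00⊕36=36, 00⊕36=36, 00⊕36=36, 00⊕36=36.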